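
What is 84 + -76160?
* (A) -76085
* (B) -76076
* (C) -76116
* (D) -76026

84 + -76160 = -76076
B) -76076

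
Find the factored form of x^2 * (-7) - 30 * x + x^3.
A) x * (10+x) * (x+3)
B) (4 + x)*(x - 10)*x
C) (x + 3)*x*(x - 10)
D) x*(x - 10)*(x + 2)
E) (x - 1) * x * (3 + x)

We need to factor x^2 * (-7) - 30 * x + x^3.
The factored form is (x + 3)*x*(x - 10).
C) (x + 3)*x*(x - 10)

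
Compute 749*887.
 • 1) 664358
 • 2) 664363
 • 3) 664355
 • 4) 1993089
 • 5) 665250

749 * 887 = 664363
2) 664363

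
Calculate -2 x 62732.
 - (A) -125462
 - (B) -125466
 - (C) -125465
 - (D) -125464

-2 * 62732 = -125464
D) -125464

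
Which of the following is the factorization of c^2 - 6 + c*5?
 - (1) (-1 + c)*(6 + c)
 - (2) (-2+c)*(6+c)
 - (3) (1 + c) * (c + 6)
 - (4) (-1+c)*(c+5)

We need to factor c^2 - 6 + c*5.
The factored form is (-1 + c)*(6 + c).
1) (-1 + c)*(6 + c)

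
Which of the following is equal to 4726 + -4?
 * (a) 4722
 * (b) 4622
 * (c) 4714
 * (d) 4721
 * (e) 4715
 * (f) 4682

4726 + -4 = 4722
a) 4722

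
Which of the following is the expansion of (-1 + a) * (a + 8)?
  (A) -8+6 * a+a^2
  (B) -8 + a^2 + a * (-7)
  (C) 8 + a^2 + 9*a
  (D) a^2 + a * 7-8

Expanding (-1 + a) * (a + 8):
= a^2 + a * 7-8
D) a^2 + a * 7-8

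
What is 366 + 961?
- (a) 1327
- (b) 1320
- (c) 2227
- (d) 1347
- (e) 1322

366 + 961 = 1327
a) 1327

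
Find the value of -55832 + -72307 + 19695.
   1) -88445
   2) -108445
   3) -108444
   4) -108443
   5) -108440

First: -55832 + -72307 = -128139
Then: -128139 + 19695 = -108444
3) -108444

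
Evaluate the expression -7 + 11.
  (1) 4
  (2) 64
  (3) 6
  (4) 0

-7 + 11 = 4
1) 4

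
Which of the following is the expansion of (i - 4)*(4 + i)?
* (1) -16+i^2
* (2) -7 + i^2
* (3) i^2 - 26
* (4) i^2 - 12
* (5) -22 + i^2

Expanding (i - 4)*(4 + i):
= -16+i^2
1) -16+i^2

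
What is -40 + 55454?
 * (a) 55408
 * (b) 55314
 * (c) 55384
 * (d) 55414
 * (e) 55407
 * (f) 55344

-40 + 55454 = 55414
d) 55414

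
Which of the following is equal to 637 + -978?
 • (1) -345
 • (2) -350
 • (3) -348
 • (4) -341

637 + -978 = -341
4) -341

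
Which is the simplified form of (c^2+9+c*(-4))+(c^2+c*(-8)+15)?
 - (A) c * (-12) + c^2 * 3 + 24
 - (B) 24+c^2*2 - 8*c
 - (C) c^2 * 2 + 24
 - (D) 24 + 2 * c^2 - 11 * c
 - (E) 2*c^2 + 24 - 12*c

Adding the polynomials and combining like terms:
(c^2 + 9 + c*(-4)) + (c^2 + c*(-8) + 15)
= 2*c^2 + 24 - 12*c
E) 2*c^2 + 24 - 12*c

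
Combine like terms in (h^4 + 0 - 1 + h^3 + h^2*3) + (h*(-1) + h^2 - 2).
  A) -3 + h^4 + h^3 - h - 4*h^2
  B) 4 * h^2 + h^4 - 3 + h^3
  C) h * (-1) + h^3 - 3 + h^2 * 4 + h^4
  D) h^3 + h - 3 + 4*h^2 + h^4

Adding the polynomials and combining like terms:
(h^4 + 0 - 1 + h^3 + h^2*3) + (h*(-1) + h^2 - 2)
= h * (-1) + h^3 - 3 + h^2 * 4 + h^4
C) h * (-1) + h^3 - 3 + h^2 * 4 + h^4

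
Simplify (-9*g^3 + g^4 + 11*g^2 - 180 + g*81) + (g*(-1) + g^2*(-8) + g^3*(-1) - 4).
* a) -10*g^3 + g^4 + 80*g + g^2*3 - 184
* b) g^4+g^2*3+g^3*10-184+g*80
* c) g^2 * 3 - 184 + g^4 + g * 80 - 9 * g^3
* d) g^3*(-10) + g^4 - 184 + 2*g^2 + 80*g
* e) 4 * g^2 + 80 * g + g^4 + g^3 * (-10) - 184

Adding the polynomials and combining like terms:
(-9*g^3 + g^4 + 11*g^2 - 180 + g*81) + (g*(-1) + g^2*(-8) + g^3*(-1) - 4)
= -10*g^3 + g^4 + 80*g + g^2*3 - 184
a) -10*g^3 + g^4 + 80*g + g^2*3 - 184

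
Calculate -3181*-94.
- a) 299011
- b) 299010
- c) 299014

-3181 * -94 = 299014
c) 299014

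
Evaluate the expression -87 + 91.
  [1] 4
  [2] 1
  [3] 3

-87 + 91 = 4
1) 4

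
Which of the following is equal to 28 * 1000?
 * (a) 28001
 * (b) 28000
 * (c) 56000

28 * 1000 = 28000
b) 28000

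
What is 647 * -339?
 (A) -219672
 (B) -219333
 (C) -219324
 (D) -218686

647 * -339 = -219333
B) -219333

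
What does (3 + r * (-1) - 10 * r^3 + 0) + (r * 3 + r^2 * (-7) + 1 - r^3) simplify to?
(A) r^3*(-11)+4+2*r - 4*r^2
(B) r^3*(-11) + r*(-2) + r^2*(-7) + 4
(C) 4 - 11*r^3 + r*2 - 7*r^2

Adding the polynomials and combining like terms:
(3 + r*(-1) - 10*r^3 + 0) + (r*3 + r^2*(-7) + 1 - r^3)
= 4 - 11*r^3 + r*2 - 7*r^2
C) 4 - 11*r^3 + r*2 - 7*r^2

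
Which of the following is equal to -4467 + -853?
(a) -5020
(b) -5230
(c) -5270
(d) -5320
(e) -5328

-4467 + -853 = -5320
d) -5320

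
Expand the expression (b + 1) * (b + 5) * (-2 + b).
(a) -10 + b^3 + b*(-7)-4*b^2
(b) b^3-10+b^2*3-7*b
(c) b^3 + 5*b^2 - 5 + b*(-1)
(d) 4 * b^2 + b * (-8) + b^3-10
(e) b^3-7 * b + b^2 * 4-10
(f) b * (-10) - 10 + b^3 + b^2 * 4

Expanding (b + 1) * (b + 5) * (-2 + b):
= b^3-7 * b + b^2 * 4-10
e) b^3-7 * b + b^2 * 4-10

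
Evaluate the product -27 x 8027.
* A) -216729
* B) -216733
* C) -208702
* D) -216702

-27 * 8027 = -216729
A) -216729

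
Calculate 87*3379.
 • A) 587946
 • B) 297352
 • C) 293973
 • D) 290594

87 * 3379 = 293973
C) 293973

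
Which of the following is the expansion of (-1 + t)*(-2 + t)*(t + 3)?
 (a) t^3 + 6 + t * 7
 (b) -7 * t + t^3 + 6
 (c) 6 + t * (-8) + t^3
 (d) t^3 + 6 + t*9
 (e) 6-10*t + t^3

Expanding (-1 + t)*(-2 + t)*(t + 3):
= -7 * t + t^3 + 6
b) -7 * t + t^3 + 6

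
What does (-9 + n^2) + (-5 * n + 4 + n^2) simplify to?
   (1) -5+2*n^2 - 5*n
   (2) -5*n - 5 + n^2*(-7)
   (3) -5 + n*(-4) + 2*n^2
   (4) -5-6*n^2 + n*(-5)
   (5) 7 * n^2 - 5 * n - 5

Adding the polynomials and combining like terms:
(-9 + n^2) + (-5*n + 4 + n^2)
= -5+2*n^2 - 5*n
1) -5+2*n^2 - 5*n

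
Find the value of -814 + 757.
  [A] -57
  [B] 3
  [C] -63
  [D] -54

-814 + 757 = -57
A) -57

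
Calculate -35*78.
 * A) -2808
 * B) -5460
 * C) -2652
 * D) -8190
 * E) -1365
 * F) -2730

-35 * 78 = -2730
F) -2730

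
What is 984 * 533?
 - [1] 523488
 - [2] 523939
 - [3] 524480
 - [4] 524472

984 * 533 = 524472
4) 524472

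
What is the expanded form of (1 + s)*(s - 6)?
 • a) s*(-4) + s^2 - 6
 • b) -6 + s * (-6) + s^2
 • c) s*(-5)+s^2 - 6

Expanding (1 + s)*(s - 6):
= s*(-5)+s^2 - 6
c) s*(-5)+s^2 - 6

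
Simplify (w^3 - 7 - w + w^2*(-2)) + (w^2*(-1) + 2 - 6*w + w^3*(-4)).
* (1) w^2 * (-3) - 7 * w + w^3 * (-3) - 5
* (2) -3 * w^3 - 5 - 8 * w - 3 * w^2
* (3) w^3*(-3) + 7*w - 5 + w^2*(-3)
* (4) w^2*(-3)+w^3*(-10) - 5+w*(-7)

Adding the polynomials and combining like terms:
(w^3 - 7 - w + w^2*(-2)) + (w^2*(-1) + 2 - 6*w + w^3*(-4))
= w^2 * (-3) - 7 * w + w^3 * (-3) - 5
1) w^2 * (-3) - 7 * w + w^3 * (-3) - 5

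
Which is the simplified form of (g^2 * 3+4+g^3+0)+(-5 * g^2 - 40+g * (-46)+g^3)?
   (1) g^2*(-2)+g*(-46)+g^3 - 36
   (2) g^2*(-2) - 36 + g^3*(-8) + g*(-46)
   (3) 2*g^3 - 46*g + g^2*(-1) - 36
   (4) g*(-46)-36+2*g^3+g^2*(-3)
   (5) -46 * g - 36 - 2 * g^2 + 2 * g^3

Adding the polynomials and combining like terms:
(g^2*3 + 4 + g^3 + 0) + (-5*g^2 - 40 + g*(-46) + g^3)
= -46 * g - 36 - 2 * g^2 + 2 * g^3
5) -46 * g - 36 - 2 * g^2 + 2 * g^3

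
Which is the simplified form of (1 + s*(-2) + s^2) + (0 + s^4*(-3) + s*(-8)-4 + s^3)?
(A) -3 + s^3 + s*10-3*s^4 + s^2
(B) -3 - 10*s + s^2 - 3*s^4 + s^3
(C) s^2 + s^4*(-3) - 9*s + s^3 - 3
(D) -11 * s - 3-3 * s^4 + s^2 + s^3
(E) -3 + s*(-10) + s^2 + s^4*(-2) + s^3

Adding the polynomials and combining like terms:
(1 + s*(-2) + s^2) + (0 + s^4*(-3) + s*(-8) - 4 + s^3)
= -3 - 10*s + s^2 - 3*s^4 + s^3
B) -3 - 10*s + s^2 - 3*s^4 + s^3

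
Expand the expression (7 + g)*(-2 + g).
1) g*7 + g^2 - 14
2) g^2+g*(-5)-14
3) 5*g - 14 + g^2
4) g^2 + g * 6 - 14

Expanding (7 + g)*(-2 + g):
= 5*g - 14 + g^2
3) 5*g - 14 + g^2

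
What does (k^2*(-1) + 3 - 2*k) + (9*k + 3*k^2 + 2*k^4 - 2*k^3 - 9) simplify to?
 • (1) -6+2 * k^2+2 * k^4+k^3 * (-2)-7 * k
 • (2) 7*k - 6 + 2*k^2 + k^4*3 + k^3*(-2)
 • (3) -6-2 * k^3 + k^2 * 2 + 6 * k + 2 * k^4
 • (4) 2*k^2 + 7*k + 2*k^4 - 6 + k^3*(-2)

Adding the polynomials and combining like terms:
(k^2*(-1) + 3 - 2*k) + (9*k + 3*k^2 + 2*k^4 - 2*k^3 - 9)
= 2*k^2 + 7*k + 2*k^4 - 6 + k^3*(-2)
4) 2*k^2 + 7*k + 2*k^4 - 6 + k^3*(-2)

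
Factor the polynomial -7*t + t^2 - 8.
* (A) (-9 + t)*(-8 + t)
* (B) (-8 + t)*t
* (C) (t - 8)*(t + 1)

We need to factor -7*t + t^2 - 8.
The factored form is (t - 8)*(t + 1).
C) (t - 8)*(t + 1)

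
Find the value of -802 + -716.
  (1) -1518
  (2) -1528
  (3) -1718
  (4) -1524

-802 + -716 = -1518
1) -1518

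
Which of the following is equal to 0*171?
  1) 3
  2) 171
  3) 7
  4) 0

0 * 171 = 0
4) 0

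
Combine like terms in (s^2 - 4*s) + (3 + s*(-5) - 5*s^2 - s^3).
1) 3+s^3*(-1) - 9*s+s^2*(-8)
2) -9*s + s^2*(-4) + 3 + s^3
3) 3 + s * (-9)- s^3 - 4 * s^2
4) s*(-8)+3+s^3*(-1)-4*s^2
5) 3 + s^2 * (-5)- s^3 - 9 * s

Adding the polynomials and combining like terms:
(s^2 - 4*s) + (3 + s*(-5) - 5*s^2 - s^3)
= 3 + s * (-9)- s^3 - 4 * s^2
3) 3 + s * (-9)- s^3 - 4 * s^2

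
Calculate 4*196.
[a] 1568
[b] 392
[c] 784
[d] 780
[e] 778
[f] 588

4 * 196 = 784
c) 784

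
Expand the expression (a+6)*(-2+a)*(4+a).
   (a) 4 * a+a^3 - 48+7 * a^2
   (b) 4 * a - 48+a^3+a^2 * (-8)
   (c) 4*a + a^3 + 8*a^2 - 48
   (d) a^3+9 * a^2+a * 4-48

Expanding (a+6)*(-2+a)*(4+a):
= 4*a + a^3 + 8*a^2 - 48
c) 4*a + a^3 + 8*a^2 - 48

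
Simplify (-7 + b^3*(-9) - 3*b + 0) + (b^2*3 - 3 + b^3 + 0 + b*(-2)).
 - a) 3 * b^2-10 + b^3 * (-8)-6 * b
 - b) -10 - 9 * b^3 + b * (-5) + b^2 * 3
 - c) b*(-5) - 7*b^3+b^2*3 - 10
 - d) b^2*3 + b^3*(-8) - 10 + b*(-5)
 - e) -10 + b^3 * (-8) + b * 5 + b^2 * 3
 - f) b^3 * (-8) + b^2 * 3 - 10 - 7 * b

Adding the polynomials and combining like terms:
(-7 + b^3*(-9) - 3*b + 0) + (b^2*3 - 3 + b^3 + 0 + b*(-2))
= b^2*3 + b^3*(-8) - 10 + b*(-5)
d) b^2*3 + b^3*(-8) - 10 + b*(-5)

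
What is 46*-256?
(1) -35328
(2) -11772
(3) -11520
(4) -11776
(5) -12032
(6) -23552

46 * -256 = -11776
4) -11776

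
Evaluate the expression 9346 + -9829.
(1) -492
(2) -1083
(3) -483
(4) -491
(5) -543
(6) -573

9346 + -9829 = -483
3) -483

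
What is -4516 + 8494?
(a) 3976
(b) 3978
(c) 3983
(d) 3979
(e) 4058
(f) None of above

-4516 + 8494 = 3978
b) 3978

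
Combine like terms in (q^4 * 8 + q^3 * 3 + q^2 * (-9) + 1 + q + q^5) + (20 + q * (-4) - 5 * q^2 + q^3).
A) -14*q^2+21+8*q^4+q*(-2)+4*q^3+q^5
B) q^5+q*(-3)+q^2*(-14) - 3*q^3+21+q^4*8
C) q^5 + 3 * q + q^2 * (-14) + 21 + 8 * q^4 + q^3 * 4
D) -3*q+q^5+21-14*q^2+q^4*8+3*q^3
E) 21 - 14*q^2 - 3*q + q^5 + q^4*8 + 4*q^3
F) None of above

Adding the polynomials and combining like terms:
(q^4*8 + q^3*3 + q^2*(-9) + 1 + q + q^5) + (20 + q*(-4) - 5*q^2 + q^3)
= 21 - 14*q^2 - 3*q + q^5 + q^4*8 + 4*q^3
E) 21 - 14*q^2 - 3*q + q^5 + q^4*8 + 4*q^3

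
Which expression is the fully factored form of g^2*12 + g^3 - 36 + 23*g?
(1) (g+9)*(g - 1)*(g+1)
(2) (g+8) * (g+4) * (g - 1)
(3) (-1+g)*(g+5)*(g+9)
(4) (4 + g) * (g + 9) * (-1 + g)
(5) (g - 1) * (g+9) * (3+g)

We need to factor g^2*12 + g^3 - 36 + 23*g.
The factored form is (4 + g) * (g + 9) * (-1 + g).
4) (4 + g) * (g + 9) * (-1 + g)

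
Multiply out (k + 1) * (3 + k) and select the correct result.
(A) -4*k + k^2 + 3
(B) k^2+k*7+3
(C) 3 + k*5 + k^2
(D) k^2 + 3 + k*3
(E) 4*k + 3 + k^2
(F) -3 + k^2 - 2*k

Expanding (k + 1) * (3 + k):
= 4*k + 3 + k^2
E) 4*k + 3 + k^2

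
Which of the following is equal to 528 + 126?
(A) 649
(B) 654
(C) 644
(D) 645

528 + 126 = 654
B) 654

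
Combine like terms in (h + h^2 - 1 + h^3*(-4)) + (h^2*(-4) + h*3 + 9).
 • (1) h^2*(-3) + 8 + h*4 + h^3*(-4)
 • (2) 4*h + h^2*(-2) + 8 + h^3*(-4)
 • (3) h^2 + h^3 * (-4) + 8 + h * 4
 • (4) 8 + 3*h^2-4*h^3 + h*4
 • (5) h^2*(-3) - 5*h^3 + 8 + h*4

Adding the polynomials and combining like terms:
(h + h^2 - 1 + h^3*(-4)) + (h^2*(-4) + h*3 + 9)
= h^2*(-3) + 8 + h*4 + h^3*(-4)
1) h^2*(-3) + 8 + h*4 + h^3*(-4)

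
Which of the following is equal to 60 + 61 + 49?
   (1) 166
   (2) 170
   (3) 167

First: 60 + 61 = 121
Then: 121 + 49 = 170
2) 170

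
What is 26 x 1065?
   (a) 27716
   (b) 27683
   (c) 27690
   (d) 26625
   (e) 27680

26 * 1065 = 27690
c) 27690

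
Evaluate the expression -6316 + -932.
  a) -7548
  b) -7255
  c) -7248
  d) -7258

-6316 + -932 = -7248
c) -7248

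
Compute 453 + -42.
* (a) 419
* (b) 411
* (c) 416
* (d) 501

453 + -42 = 411
b) 411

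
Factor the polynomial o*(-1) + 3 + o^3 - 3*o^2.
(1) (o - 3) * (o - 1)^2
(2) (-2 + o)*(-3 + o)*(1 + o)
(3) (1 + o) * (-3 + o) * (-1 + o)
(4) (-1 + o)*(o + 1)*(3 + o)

We need to factor o*(-1) + 3 + o^3 - 3*o^2.
The factored form is (1 + o) * (-3 + o) * (-1 + o).
3) (1 + o) * (-3 + o) * (-1 + o)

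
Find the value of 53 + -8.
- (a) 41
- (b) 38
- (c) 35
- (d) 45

53 + -8 = 45
d) 45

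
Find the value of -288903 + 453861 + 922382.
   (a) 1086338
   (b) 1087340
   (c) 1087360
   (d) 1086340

First: -288903 + 453861 = 164958
Then: 164958 + 922382 = 1087340
b) 1087340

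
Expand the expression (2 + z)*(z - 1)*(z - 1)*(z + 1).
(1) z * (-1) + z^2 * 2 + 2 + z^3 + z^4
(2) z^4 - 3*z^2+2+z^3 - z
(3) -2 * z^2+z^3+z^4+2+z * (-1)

Expanding (2 + z)*(z - 1)*(z - 1)*(z + 1):
= z^4 - 3*z^2+2+z^3 - z
2) z^4 - 3*z^2+2+z^3 - z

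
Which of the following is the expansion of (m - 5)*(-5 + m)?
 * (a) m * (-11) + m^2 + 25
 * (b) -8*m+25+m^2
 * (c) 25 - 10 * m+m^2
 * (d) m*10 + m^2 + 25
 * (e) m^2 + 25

Expanding (m - 5)*(-5 + m):
= 25 - 10 * m+m^2
c) 25 - 10 * m+m^2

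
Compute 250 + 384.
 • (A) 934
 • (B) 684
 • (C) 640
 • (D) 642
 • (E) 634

250 + 384 = 634
E) 634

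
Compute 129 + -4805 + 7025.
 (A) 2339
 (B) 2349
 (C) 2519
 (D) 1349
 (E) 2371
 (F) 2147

First: 129 + -4805 = -4676
Then: -4676 + 7025 = 2349
B) 2349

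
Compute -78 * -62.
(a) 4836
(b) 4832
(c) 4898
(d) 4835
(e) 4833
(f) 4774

-78 * -62 = 4836
a) 4836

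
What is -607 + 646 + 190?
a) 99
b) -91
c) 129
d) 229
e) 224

First: -607 + 646 = 39
Then: 39 + 190 = 229
d) 229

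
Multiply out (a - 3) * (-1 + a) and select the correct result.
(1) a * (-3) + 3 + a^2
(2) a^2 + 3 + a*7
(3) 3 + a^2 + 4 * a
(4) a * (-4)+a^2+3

Expanding (a - 3) * (-1 + a):
= a * (-4)+a^2+3
4) a * (-4)+a^2+3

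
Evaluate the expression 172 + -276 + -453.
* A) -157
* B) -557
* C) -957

First: 172 + -276 = -104
Then: -104 + -453 = -557
B) -557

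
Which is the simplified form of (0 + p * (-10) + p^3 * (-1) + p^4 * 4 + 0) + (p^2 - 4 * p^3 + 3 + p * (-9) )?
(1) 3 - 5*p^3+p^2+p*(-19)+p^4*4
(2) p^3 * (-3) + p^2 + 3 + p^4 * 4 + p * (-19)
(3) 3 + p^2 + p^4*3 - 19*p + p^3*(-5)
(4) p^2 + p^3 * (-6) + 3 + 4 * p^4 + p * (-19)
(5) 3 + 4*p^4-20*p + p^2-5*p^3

Adding the polynomials and combining like terms:
(0 + p*(-10) + p^3*(-1) + p^4*4 + 0) + (p^2 - 4*p^3 + 3 + p*(-9))
= 3 - 5*p^3+p^2+p*(-19)+p^4*4
1) 3 - 5*p^3+p^2+p*(-19)+p^4*4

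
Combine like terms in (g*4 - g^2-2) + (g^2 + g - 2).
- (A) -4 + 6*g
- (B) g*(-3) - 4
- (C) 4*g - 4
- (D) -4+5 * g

Adding the polynomials and combining like terms:
(g*4 - g^2 - 2) + (g^2 + g - 2)
= -4+5 * g
D) -4+5 * g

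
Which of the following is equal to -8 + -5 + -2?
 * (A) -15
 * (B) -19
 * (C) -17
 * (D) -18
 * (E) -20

First: -8 + -5 = -13
Then: -13 + -2 = -15
A) -15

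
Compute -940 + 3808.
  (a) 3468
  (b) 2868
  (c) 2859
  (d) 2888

-940 + 3808 = 2868
b) 2868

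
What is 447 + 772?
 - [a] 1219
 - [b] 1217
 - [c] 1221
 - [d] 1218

447 + 772 = 1219
a) 1219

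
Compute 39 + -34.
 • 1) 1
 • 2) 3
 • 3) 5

39 + -34 = 5
3) 5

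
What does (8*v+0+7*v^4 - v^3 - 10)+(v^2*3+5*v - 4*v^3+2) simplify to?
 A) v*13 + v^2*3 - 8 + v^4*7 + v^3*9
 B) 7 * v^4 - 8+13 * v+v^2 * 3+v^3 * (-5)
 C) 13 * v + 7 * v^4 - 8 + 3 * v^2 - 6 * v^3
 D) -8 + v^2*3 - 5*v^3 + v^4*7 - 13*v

Adding the polynomials and combining like terms:
(8*v + 0 + 7*v^4 - v^3 - 10) + (v^2*3 + 5*v - 4*v^3 + 2)
= 7 * v^4 - 8+13 * v+v^2 * 3+v^3 * (-5)
B) 7 * v^4 - 8+13 * v+v^2 * 3+v^3 * (-5)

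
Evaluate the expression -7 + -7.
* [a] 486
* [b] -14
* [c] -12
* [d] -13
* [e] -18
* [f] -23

-7 + -7 = -14
b) -14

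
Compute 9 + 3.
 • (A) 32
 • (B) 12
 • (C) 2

9 + 3 = 12
B) 12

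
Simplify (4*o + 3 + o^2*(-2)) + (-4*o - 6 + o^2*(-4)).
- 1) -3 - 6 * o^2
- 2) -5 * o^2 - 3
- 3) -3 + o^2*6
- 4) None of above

Adding the polynomials and combining like terms:
(4*o + 3 + o^2*(-2)) + (-4*o - 6 + o^2*(-4))
= -3 - 6 * o^2
1) -3 - 6 * o^2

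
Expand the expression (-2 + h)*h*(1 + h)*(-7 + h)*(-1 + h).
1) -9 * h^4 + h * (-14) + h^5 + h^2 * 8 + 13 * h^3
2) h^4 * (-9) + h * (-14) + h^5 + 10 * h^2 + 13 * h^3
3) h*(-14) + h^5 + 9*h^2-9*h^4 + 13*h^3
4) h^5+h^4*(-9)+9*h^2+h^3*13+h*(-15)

Expanding (-2 + h)*h*(1 + h)*(-7 + h)*(-1 + h):
= h*(-14) + h^5 + 9*h^2-9*h^4 + 13*h^3
3) h*(-14) + h^5 + 9*h^2-9*h^4 + 13*h^3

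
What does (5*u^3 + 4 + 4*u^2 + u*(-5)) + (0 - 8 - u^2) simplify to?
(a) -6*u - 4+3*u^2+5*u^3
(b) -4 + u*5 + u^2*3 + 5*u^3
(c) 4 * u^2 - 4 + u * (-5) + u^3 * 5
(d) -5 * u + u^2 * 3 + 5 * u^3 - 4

Adding the polynomials and combining like terms:
(5*u^3 + 4 + 4*u^2 + u*(-5)) + (0 - 8 - u^2)
= -5 * u + u^2 * 3 + 5 * u^3 - 4
d) -5 * u + u^2 * 3 + 5 * u^3 - 4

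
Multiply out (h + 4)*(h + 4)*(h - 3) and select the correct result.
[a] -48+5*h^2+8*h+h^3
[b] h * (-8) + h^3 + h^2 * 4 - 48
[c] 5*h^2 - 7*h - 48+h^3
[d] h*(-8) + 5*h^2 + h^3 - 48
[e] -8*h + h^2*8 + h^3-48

Expanding (h + 4)*(h + 4)*(h - 3):
= h*(-8) + 5*h^2 + h^3 - 48
d) h*(-8) + 5*h^2 + h^3 - 48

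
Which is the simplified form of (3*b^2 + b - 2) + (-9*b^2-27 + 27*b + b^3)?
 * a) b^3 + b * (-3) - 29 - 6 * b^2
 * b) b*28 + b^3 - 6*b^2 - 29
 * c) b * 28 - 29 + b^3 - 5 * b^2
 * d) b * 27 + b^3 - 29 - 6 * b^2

Adding the polynomials and combining like terms:
(3*b^2 + b - 2) + (-9*b^2 - 27 + 27*b + b^3)
= b*28 + b^3 - 6*b^2 - 29
b) b*28 + b^3 - 6*b^2 - 29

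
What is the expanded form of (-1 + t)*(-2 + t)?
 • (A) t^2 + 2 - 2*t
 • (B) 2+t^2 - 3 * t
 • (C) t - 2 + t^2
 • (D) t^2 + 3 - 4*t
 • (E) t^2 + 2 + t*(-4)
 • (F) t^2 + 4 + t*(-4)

Expanding (-1 + t)*(-2 + t):
= 2+t^2 - 3 * t
B) 2+t^2 - 3 * t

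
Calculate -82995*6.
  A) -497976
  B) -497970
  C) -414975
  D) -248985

-82995 * 6 = -497970
B) -497970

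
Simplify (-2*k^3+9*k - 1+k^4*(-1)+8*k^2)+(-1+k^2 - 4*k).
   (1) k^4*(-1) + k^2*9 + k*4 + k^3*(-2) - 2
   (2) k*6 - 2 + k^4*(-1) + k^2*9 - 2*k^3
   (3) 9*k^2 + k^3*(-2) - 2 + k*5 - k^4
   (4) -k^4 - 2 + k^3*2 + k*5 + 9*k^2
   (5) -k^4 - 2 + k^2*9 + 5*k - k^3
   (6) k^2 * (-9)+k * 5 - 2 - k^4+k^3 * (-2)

Adding the polynomials and combining like terms:
(-2*k^3 + 9*k - 1 + k^4*(-1) + 8*k^2) + (-1 + k^2 - 4*k)
= 9*k^2 + k^3*(-2) - 2 + k*5 - k^4
3) 9*k^2 + k^3*(-2) - 2 + k*5 - k^4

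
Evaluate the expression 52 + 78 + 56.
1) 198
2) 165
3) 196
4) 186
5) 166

First: 52 + 78 = 130
Then: 130 + 56 = 186
4) 186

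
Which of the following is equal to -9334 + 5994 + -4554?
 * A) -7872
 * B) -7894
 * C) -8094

First: -9334 + 5994 = -3340
Then: -3340 + -4554 = -7894
B) -7894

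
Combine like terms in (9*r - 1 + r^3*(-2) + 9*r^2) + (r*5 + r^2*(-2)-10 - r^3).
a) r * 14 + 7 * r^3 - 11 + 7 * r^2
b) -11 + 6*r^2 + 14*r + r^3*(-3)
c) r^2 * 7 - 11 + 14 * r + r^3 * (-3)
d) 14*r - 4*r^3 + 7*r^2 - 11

Adding the polynomials and combining like terms:
(9*r - 1 + r^3*(-2) + 9*r^2) + (r*5 + r^2*(-2) - 10 - r^3)
= r^2 * 7 - 11 + 14 * r + r^3 * (-3)
c) r^2 * 7 - 11 + 14 * r + r^3 * (-3)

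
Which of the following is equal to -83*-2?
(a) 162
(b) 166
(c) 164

-83 * -2 = 166
b) 166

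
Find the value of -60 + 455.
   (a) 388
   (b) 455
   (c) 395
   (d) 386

-60 + 455 = 395
c) 395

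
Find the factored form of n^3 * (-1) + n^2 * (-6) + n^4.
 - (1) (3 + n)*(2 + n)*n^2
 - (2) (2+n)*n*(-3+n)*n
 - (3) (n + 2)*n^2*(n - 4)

We need to factor n^3 * (-1) + n^2 * (-6) + n^4.
The factored form is (2+n)*n*(-3+n)*n.
2) (2+n)*n*(-3+n)*n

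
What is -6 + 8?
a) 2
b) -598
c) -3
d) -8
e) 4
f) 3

-6 + 8 = 2
a) 2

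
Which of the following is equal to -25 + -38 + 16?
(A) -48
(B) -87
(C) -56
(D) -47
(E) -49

First: -25 + -38 = -63
Then: -63 + 16 = -47
D) -47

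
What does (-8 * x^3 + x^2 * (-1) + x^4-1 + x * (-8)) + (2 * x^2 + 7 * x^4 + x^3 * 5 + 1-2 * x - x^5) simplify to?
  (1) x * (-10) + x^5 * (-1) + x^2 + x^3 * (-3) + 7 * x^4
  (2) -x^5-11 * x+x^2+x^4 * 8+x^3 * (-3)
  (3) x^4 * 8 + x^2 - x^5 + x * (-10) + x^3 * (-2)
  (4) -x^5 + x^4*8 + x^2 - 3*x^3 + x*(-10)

Adding the polynomials and combining like terms:
(-8*x^3 + x^2*(-1) + x^4 - 1 + x*(-8)) + (2*x^2 + 7*x^4 + x^3*5 + 1 - 2*x - x^5)
= -x^5 + x^4*8 + x^2 - 3*x^3 + x*(-10)
4) -x^5 + x^4*8 + x^2 - 3*x^3 + x*(-10)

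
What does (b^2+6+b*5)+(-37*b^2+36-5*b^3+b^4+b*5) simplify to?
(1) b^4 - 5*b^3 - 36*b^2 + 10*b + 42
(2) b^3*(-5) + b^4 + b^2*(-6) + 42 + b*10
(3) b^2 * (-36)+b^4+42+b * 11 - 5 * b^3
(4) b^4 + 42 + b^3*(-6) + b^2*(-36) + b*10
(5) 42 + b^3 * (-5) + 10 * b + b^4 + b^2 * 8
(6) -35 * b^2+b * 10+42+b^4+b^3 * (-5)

Adding the polynomials and combining like terms:
(b^2 + 6 + b*5) + (-37*b^2 + 36 - 5*b^3 + b^4 + b*5)
= b^4 - 5*b^3 - 36*b^2 + 10*b + 42
1) b^4 - 5*b^3 - 36*b^2 + 10*b + 42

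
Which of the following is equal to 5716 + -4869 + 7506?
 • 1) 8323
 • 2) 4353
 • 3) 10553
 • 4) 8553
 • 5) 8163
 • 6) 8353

First: 5716 + -4869 = 847
Then: 847 + 7506 = 8353
6) 8353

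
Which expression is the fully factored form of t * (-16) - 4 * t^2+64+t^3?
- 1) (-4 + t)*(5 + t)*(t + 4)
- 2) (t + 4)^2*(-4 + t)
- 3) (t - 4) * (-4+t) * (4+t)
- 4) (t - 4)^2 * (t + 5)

We need to factor t * (-16) - 4 * t^2+64+t^3.
The factored form is (t - 4) * (-4+t) * (4+t).
3) (t - 4) * (-4+t) * (4+t)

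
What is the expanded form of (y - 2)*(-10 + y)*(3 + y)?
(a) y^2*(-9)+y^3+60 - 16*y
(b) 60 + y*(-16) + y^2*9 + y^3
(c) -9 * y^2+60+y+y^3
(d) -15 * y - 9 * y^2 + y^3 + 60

Expanding (y - 2)*(-10 + y)*(3 + y):
= y^2*(-9)+y^3+60 - 16*y
a) y^2*(-9)+y^3+60 - 16*y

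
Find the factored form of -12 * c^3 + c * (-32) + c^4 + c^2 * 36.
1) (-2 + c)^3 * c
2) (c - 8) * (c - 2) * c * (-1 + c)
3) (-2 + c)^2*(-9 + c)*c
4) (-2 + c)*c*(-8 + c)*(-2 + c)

We need to factor -12 * c^3 + c * (-32) + c^4 + c^2 * 36.
The factored form is (-2 + c)*c*(-8 + c)*(-2 + c).
4) (-2 + c)*c*(-8 + c)*(-2 + c)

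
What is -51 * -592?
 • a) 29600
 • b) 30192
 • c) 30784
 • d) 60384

-51 * -592 = 30192
b) 30192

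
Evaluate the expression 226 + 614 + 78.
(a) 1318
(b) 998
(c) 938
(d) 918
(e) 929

First: 226 + 614 = 840
Then: 840 + 78 = 918
d) 918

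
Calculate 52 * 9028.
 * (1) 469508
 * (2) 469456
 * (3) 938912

52 * 9028 = 469456
2) 469456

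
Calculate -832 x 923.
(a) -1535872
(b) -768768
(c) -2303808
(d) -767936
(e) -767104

-832 * 923 = -767936
d) -767936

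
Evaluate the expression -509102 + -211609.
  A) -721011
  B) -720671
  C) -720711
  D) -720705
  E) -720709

-509102 + -211609 = -720711
C) -720711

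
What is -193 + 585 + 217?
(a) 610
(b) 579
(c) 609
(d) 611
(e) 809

First: -193 + 585 = 392
Then: 392 + 217 = 609
c) 609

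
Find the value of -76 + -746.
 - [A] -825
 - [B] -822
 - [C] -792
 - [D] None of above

-76 + -746 = -822
B) -822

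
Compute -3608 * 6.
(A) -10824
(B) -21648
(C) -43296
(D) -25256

-3608 * 6 = -21648
B) -21648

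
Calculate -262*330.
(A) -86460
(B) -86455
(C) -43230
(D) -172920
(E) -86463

-262 * 330 = -86460
A) -86460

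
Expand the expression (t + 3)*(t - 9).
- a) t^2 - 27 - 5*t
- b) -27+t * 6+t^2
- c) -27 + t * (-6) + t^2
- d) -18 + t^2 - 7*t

Expanding (t + 3)*(t - 9):
= -27 + t * (-6) + t^2
c) -27 + t * (-6) + t^2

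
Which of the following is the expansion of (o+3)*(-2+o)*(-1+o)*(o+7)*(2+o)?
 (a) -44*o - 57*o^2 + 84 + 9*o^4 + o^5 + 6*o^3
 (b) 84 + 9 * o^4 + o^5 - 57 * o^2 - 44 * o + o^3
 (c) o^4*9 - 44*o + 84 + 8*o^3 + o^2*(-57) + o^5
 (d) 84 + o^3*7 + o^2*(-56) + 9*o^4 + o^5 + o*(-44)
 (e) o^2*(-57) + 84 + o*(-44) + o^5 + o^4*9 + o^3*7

Expanding (o+3)*(-2+o)*(-1+o)*(o+7)*(2+o):
= o^2*(-57) + 84 + o*(-44) + o^5 + o^4*9 + o^3*7
e) o^2*(-57) + 84 + o*(-44) + o^5 + o^4*9 + o^3*7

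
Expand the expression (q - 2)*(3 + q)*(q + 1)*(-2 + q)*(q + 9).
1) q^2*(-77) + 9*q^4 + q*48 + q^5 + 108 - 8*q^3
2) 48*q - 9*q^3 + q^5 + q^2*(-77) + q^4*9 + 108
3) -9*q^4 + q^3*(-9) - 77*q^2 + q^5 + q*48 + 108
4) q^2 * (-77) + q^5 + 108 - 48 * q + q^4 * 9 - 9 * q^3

Expanding (q - 2)*(3 + q)*(q + 1)*(-2 + q)*(q + 9):
= 48*q - 9*q^3 + q^5 + q^2*(-77) + q^4*9 + 108
2) 48*q - 9*q^3 + q^5 + q^2*(-77) + q^4*9 + 108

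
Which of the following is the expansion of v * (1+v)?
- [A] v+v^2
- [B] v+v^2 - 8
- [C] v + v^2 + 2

Expanding v * (1+v):
= v+v^2
A) v+v^2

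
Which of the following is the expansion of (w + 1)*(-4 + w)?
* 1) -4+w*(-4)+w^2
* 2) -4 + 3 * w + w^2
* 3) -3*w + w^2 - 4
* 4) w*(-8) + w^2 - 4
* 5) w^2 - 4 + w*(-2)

Expanding (w + 1)*(-4 + w):
= -3*w + w^2 - 4
3) -3*w + w^2 - 4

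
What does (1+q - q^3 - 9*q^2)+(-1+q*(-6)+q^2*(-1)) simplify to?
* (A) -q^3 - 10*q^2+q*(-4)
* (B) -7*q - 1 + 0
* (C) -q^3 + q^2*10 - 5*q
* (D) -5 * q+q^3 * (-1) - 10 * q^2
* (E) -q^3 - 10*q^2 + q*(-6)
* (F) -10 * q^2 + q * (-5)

Adding the polynomials and combining like terms:
(1 + q - q^3 - 9*q^2) + (-1 + q*(-6) + q^2*(-1))
= -5 * q+q^3 * (-1) - 10 * q^2
D) -5 * q+q^3 * (-1) - 10 * q^2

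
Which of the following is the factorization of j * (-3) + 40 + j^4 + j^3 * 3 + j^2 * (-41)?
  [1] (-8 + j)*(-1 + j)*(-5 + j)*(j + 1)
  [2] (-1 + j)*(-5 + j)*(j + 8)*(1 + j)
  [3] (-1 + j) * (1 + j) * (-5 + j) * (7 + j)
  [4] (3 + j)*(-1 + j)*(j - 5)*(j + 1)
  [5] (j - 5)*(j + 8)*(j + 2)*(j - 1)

We need to factor j * (-3) + 40 + j^4 + j^3 * 3 + j^2 * (-41).
The factored form is (-1 + j)*(-5 + j)*(j + 8)*(1 + j).
2) (-1 + j)*(-5 + j)*(j + 8)*(1 + j)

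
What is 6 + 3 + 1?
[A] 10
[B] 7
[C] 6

First: 6 + 3 = 9
Then: 9 + 1 = 10
A) 10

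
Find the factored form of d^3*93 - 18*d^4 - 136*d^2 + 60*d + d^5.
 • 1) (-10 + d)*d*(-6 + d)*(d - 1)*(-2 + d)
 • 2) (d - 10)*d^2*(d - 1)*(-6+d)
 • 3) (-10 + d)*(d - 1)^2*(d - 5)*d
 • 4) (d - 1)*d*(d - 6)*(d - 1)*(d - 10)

We need to factor d^3*93 - 18*d^4 - 136*d^2 + 60*d + d^5.
The factored form is (d - 1)*d*(d - 6)*(d - 1)*(d - 10).
4) (d - 1)*d*(d - 6)*(d - 1)*(d - 10)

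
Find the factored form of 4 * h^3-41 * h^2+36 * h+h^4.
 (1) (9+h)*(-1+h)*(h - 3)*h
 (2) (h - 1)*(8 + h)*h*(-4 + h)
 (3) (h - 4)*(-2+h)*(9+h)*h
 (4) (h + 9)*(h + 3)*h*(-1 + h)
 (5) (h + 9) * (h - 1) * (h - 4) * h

We need to factor 4 * h^3-41 * h^2+36 * h+h^4.
The factored form is (h + 9) * (h - 1) * (h - 4) * h.
5) (h + 9) * (h - 1) * (h - 4) * h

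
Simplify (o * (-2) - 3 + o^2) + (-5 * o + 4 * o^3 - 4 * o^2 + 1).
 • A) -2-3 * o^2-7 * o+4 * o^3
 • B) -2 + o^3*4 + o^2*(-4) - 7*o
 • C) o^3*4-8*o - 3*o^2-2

Adding the polynomials and combining like terms:
(o*(-2) - 3 + o^2) + (-5*o + 4*o^3 - 4*o^2 + 1)
= -2-3 * o^2-7 * o+4 * o^3
A) -2-3 * o^2-7 * o+4 * o^3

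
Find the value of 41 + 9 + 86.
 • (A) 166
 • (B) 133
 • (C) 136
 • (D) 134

First: 41 + 9 = 50
Then: 50 + 86 = 136
C) 136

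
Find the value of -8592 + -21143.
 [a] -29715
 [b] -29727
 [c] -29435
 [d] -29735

-8592 + -21143 = -29735
d) -29735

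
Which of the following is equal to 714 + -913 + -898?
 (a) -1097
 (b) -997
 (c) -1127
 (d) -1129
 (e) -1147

First: 714 + -913 = -199
Then: -199 + -898 = -1097
a) -1097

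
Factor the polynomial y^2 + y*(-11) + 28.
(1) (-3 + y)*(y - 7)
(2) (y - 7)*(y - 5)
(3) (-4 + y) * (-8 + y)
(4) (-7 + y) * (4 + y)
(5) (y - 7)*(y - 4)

We need to factor y^2 + y*(-11) + 28.
The factored form is (y - 7)*(y - 4).
5) (y - 7)*(y - 4)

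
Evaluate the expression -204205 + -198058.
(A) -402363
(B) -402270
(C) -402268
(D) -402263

-204205 + -198058 = -402263
D) -402263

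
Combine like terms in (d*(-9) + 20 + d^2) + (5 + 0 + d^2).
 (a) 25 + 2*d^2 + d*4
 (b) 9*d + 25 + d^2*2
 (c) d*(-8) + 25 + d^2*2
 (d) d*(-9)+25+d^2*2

Adding the polynomials and combining like terms:
(d*(-9) + 20 + d^2) + (5 + 0 + d^2)
= d*(-9)+25+d^2*2
d) d*(-9)+25+d^2*2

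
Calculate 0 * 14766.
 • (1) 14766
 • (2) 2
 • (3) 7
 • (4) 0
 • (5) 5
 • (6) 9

0 * 14766 = 0
4) 0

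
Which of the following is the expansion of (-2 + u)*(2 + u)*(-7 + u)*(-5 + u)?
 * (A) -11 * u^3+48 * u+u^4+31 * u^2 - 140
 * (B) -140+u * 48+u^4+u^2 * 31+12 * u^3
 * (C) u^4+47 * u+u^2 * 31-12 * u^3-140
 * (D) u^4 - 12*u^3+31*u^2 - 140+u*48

Expanding (-2 + u)*(2 + u)*(-7 + u)*(-5 + u):
= u^4 - 12*u^3+31*u^2 - 140+u*48
D) u^4 - 12*u^3+31*u^2 - 140+u*48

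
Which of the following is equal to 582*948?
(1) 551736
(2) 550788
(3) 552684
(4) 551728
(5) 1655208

582 * 948 = 551736
1) 551736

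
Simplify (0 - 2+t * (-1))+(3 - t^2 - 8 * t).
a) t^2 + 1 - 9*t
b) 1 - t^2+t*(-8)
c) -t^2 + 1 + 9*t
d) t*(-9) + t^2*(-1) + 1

Adding the polynomials and combining like terms:
(0 - 2 + t*(-1)) + (3 - t^2 - 8*t)
= t*(-9) + t^2*(-1) + 1
d) t*(-9) + t^2*(-1) + 1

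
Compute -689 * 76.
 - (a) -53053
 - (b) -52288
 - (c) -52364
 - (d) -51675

-689 * 76 = -52364
c) -52364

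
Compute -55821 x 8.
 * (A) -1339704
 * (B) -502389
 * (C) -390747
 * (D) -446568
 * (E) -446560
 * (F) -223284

-55821 * 8 = -446568
D) -446568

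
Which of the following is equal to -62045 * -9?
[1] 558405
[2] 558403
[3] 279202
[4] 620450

-62045 * -9 = 558405
1) 558405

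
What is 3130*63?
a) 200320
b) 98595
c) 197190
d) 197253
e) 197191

3130 * 63 = 197190
c) 197190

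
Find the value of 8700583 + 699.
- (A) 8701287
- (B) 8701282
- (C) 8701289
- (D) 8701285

8700583 + 699 = 8701282
B) 8701282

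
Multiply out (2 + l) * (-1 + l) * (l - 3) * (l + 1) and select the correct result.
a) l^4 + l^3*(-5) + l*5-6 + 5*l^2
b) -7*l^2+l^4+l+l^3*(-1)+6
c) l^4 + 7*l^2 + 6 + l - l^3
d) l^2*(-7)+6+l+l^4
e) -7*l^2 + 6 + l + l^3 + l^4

Expanding (2 + l) * (-1 + l) * (l - 3) * (l + 1):
= -7*l^2+l^4+l+l^3*(-1)+6
b) -7*l^2+l^4+l+l^3*(-1)+6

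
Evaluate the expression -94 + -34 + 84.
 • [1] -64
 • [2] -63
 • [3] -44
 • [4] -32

First: -94 + -34 = -128
Then: -128 + 84 = -44
3) -44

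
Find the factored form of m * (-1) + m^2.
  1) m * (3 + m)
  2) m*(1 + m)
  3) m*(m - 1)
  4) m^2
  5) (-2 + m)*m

We need to factor m * (-1) + m^2.
The factored form is m*(m - 1).
3) m*(m - 1)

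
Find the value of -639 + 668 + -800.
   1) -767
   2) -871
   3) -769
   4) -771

First: -639 + 668 = 29
Then: 29 + -800 = -771
4) -771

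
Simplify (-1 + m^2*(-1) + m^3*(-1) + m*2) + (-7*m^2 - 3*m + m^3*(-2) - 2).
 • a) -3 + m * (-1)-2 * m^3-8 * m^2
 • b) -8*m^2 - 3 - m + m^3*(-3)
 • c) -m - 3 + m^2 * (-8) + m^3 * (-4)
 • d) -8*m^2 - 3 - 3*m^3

Adding the polynomials and combining like terms:
(-1 + m^2*(-1) + m^3*(-1) + m*2) + (-7*m^2 - 3*m + m^3*(-2) - 2)
= -8*m^2 - 3 - m + m^3*(-3)
b) -8*m^2 - 3 - m + m^3*(-3)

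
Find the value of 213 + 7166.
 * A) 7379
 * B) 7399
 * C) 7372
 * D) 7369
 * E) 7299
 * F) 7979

213 + 7166 = 7379
A) 7379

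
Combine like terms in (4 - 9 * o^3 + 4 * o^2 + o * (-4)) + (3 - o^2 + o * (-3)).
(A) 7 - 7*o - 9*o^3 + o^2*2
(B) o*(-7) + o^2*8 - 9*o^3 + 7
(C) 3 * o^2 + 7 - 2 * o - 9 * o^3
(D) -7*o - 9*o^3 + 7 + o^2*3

Adding the polynomials and combining like terms:
(4 - 9*o^3 + 4*o^2 + o*(-4)) + (3 - o^2 + o*(-3))
= -7*o - 9*o^3 + 7 + o^2*3
D) -7*o - 9*o^3 + 7 + o^2*3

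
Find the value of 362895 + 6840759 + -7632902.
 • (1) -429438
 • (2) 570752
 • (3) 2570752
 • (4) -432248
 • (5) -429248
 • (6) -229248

First: 362895 + 6840759 = 7203654
Then: 7203654 + -7632902 = -429248
5) -429248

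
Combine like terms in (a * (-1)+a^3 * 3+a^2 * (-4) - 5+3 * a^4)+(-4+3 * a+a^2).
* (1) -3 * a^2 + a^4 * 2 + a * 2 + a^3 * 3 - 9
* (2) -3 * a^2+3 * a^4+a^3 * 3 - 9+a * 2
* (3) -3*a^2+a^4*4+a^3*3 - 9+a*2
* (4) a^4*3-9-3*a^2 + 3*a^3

Adding the polynomials and combining like terms:
(a*(-1) + a^3*3 + a^2*(-4) - 5 + 3*a^4) + (-4 + 3*a + a^2)
= -3 * a^2+3 * a^4+a^3 * 3 - 9+a * 2
2) -3 * a^2+3 * a^4+a^3 * 3 - 9+a * 2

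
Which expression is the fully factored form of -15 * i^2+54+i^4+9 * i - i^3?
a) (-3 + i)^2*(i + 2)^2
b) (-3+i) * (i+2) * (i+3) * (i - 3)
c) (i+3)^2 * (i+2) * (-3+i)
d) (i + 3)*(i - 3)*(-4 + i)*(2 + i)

We need to factor -15 * i^2+54+i^4+9 * i - i^3.
The factored form is (-3+i) * (i+2) * (i+3) * (i - 3).
b) (-3+i) * (i+2) * (i+3) * (i - 3)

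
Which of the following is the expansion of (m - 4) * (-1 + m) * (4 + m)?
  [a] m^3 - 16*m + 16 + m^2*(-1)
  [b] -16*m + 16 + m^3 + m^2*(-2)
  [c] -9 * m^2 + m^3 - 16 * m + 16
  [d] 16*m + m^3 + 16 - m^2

Expanding (m - 4) * (-1 + m) * (4 + m):
= m^3 - 16*m + 16 + m^2*(-1)
a) m^3 - 16*m + 16 + m^2*(-1)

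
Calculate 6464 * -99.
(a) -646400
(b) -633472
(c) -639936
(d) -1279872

6464 * -99 = -639936
c) -639936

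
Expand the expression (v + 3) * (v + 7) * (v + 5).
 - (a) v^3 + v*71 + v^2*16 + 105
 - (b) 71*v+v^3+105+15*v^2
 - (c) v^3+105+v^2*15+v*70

Expanding (v + 3) * (v + 7) * (v + 5):
= 71*v+v^3+105+15*v^2
b) 71*v+v^3+105+15*v^2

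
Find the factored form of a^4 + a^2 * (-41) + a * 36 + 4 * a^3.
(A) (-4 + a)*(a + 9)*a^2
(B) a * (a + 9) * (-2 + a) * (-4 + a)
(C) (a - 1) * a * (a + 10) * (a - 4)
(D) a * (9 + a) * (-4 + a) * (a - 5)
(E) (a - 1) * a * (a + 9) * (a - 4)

We need to factor a^4 + a^2 * (-41) + a * 36 + 4 * a^3.
The factored form is (a - 1) * a * (a + 9) * (a - 4).
E) (a - 1) * a * (a + 9) * (a - 4)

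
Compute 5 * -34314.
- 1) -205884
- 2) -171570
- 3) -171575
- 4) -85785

5 * -34314 = -171570
2) -171570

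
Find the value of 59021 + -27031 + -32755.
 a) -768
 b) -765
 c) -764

First: 59021 + -27031 = 31990
Then: 31990 + -32755 = -765
b) -765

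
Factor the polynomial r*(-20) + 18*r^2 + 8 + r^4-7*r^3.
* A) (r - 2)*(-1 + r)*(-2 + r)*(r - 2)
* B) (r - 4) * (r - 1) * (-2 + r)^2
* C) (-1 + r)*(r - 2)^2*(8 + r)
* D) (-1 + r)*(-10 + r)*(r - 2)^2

We need to factor r*(-20) + 18*r^2 + 8 + r^4-7*r^3.
The factored form is (r - 2)*(-1 + r)*(-2 + r)*(r - 2).
A) (r - 2)*(-1 + r)*(-2 + r)*(r - 2)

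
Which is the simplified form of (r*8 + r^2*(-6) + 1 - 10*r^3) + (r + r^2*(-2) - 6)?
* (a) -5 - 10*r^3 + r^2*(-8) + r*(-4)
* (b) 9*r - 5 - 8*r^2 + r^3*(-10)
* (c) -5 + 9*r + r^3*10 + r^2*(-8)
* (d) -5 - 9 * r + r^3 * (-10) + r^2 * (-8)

Adding the polynomials and combining like terms:
(r*8 + r^2*(-6) + 1 - 10*r^3) + (r + r^2*(-2) - 6)
= 9*r - 5 - 8*r^2 + r^3*(-10)
b) 9*r - 5 - 8*r^2 + r^3*(-10)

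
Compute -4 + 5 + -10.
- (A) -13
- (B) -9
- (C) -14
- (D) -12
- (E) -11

First: -4 + 5 = 1
Then: 1 + -10 = -9
B) -9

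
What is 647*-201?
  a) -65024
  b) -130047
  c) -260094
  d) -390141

647 * -201 = -130047
b) -130047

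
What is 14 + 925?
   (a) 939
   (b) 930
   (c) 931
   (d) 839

14 + 925 = 939
a) 939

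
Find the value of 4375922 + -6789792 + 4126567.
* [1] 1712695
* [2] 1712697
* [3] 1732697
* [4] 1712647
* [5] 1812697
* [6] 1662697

First: 4375922 + -6789792 = -2413870
Then: -2413870 + 4126567 = 1712697
2) 1712697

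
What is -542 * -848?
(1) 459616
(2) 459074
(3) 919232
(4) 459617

-542 * -848 = 459616
1) 459616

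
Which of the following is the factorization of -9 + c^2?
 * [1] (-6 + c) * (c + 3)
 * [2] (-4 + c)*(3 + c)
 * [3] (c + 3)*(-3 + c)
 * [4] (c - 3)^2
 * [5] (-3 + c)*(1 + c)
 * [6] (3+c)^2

We need to factor -9 + c^2.
The factored form is (c + 3)*(-3 + c).
3) (c + 3)*(-3 + c)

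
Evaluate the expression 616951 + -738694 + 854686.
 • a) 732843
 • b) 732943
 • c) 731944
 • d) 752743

First: 616951 + -738694 = -121743
Then: -121743 + 854686 = 732943
b) 732943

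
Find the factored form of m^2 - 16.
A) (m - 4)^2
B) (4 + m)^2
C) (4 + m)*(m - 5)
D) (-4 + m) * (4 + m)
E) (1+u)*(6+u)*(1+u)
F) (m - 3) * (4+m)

We need to factor m^2 - 16.
The factored form is (-4 + m) * (4 + m).
D) (-4 + m) * (4 + m)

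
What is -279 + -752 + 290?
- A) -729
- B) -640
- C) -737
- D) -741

First: -279 + -752 = -1031
Then: -1031 + 290 = -741
D) -741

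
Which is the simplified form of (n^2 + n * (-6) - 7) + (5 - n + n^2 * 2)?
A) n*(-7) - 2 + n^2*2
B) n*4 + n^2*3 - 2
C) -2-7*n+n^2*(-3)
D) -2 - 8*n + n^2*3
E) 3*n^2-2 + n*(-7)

Adding the polynomials and combining like terms:
(n^2 + n*(-6) - 7) + (5 - n + n^2*2)
= 3*n^2-2 + n*(-7)
E) 3*n^2-2 + n*(-7)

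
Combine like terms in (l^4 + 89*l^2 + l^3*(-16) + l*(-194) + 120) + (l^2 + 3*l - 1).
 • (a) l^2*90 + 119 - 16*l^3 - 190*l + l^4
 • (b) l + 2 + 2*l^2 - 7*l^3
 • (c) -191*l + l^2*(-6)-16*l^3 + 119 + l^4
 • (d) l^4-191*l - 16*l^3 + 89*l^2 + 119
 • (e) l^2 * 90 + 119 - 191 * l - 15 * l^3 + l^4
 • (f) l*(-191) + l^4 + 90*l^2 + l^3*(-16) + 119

Adding the polynomials and combining like terms:
(l^4 + 89*l^2 + l^3*(-16) + l*(-194) + 120) + (l^2 + 3*l - 1)
= l*(-191) + l^4 + 90*l^2 + l^3*(-16) + 119
f) l*(-191) + l^4 + 90*l^2 + l^3*(-16) + 119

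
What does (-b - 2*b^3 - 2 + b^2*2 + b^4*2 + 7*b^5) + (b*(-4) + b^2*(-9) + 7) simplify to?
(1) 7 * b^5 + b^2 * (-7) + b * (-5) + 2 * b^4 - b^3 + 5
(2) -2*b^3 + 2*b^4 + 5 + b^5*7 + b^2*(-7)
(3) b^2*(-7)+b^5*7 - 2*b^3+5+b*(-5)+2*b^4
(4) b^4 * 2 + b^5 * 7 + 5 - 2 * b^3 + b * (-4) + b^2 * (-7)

Adding the polynomials and combining like terms:
(-b - 2*b^3 - 2 + b^2*2 + b^4*2 + 7*b^5) + (b*(-4) + b^2*(-9) + 7)
= b^2*(-7)+b^5*7 - 2*b^3+5+b*(-5)+2*b^4
3) b^2*(-7)+b^5*7 - 2*b^3+5+b*(-5)+2*b^4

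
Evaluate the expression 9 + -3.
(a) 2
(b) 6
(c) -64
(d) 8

9 + -3 = 6
b) 6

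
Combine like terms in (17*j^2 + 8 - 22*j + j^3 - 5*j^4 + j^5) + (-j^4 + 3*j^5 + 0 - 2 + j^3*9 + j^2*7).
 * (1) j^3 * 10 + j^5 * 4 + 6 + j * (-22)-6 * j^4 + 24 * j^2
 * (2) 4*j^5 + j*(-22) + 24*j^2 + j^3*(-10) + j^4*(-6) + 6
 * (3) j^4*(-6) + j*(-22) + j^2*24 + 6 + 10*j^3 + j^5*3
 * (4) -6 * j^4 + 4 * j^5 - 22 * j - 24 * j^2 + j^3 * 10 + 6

Adding the polynomials and combining like terms:
(17*j^2 + 8 - 22*j + j^3 - 5*j^4 + j^5) + (-j^4 + 3*j^5 + 0 - 2 + j^3*9 + j^2*7)
= j^3 * 10 + j^5 * 4 + 6 + j * (-22)-6 * j^4 + 24 * j^2
1) j^3 * 10 + j^5 * 4 + 6 + j * (-22)-6 * j^4 + 24 * j^2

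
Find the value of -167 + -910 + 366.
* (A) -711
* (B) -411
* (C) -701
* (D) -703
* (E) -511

First: -167 + -910 = -1077
Then: -1077 + 366 = -711
A) -711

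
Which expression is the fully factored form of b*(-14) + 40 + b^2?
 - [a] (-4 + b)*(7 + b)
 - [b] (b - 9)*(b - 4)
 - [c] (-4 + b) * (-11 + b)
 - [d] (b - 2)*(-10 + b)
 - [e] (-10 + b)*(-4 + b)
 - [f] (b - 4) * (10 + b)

We need to factor b*(-14) + 40 + b^2.
The factored form is (-10 + b)*(-4 + b).
e) (-10 + b)*(-4 + b)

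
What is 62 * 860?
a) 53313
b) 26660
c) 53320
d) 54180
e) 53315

62 * 860 = 53320
c) 53320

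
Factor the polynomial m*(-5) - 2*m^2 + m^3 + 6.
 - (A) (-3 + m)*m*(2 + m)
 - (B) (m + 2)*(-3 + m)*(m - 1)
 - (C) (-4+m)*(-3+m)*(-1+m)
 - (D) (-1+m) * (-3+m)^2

We need to factor m*(-5) - 2*m^2 + m^3 + 6.
The factored form is (m + 2)*(-3 + m)*(m - 1).
B) (m + 2)*(-3 + m)*(m - 1)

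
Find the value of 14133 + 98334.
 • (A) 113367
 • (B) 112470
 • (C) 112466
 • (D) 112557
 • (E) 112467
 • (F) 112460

14133 + 98334 = 112467
E) 112467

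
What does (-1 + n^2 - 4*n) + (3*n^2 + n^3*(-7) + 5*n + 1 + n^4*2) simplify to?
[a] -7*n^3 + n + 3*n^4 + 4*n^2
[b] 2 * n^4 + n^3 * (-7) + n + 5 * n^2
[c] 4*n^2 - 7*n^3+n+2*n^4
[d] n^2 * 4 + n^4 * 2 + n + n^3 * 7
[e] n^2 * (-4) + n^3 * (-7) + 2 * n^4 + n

Adding the polynomials and combining like terms:
(-1 + n^2 - 4*n) + (3*n^2 + n^3*(-7) + 5*n + 1 + n^4*2)
= 4*n^2 - 7*n^3+n+2*n^4
c) 4*n^2 - 7*n^3+n+2*n^4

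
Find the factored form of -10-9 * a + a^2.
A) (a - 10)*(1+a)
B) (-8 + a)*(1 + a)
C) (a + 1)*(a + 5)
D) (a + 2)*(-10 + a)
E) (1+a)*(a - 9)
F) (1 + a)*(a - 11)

We need to factor -10-9 * a + a^2.
The factored form is (a - 10)*(1+a).
A) (a - 10)*(1+a)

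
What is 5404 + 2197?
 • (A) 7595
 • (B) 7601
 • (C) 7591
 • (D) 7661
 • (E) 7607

5404 + 2197 = 7601
B) 7601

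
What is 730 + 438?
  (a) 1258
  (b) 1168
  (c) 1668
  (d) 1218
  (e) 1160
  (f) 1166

730 + 438 = 1168
b) 1168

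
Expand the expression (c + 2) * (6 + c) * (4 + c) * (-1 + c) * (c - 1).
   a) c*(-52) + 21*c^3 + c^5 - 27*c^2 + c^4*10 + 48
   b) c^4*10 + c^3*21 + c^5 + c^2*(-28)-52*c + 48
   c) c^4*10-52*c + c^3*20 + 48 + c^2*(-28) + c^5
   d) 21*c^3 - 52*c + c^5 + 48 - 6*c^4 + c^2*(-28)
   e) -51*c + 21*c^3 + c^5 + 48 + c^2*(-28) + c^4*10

Expanding (c + 2) * (6 + c) * (4 + c) * (-1 + c) * (c - 1):
= c^4*10 + c^3*21 + c^5 + c^2*(-28)-52*c + 48
b) c^4*10 + c^3*21 + c^5 + c^2*(-28)-52*c + 48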